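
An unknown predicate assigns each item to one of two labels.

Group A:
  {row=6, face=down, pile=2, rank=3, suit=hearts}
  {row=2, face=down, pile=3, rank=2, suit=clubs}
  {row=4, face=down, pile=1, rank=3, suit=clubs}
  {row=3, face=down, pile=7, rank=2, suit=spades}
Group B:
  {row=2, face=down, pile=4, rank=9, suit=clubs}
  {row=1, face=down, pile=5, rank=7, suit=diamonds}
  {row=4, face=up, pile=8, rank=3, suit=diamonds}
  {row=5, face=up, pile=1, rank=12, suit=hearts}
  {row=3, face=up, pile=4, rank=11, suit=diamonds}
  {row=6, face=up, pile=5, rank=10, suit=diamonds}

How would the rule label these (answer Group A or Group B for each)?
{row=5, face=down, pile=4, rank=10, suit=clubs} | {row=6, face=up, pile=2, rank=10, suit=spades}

The simplest hypothesis consistent with all the labels is: face is down AND rank ≤ 3.
{row=5, face=down, pile=4, rank=10, suit=clubs} → face is down, rank = 10 → Group B.
{row=6, face=up, pile=2, rank=10, suit=spades} → face is up, rank = 10 → Group B.

Group B, Group B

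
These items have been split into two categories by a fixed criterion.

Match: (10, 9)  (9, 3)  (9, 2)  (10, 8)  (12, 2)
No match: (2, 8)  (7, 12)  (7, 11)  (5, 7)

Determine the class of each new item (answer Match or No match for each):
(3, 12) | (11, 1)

No match, Match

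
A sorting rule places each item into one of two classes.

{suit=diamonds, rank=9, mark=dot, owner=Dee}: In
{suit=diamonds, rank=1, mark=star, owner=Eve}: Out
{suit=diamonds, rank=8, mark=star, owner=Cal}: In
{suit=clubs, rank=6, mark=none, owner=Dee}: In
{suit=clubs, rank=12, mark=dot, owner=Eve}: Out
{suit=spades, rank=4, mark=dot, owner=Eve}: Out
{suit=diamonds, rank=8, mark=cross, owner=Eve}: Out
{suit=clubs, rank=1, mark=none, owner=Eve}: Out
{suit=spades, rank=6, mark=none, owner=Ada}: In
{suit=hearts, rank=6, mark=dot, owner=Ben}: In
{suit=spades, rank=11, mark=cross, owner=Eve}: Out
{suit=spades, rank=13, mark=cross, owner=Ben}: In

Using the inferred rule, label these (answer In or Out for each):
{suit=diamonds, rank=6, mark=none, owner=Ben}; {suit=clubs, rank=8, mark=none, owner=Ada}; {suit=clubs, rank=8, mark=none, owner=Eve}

Looking at the examples, the only property every 'In' case has and every 'Out' case lacks is: owner is not Eve.
{suit=diamonds, rank=6, mark=none, owner=Ben}: In (owner is Ben). {suit=clubs, rank=8, mark=none, owner=Ada}: In (owner is Ada). {suit=clubs, rank=8, mark=none, owner=Eve}: Out (owner is Eve).

In, In, Out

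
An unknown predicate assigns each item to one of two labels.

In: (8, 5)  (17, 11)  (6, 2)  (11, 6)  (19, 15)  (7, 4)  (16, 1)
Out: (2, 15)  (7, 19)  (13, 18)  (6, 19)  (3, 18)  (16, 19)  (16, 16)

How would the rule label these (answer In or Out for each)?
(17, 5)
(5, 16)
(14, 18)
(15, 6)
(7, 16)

In, Out, Out, In, Out

A rule that fits every label: first > second — true of each 'In' example, false of each 'Out' one.
(17, 5): 17 > 5, qualifies → In.
(5, 16): 5 < 16, doesn't qualify → Out.
(14, 18): 14 < 18, doesn't qualify → Out.
(15, 6): 15 > 6, qualifies → In.
(7, 16): 7 < 16, doesn't qualify → Out.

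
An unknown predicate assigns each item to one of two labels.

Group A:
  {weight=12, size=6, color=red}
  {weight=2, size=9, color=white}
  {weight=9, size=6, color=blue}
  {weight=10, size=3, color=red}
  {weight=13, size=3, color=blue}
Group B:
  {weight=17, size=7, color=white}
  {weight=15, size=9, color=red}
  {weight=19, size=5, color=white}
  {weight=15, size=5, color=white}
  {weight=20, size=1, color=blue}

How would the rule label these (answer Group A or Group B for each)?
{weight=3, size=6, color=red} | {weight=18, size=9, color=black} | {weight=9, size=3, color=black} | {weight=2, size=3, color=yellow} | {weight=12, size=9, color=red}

Group A, Group B, Group A, Group A, Group A

Rule: weight ≤ 13. This holds for each 'Group A' example and fails for each 'Group B' one.
{weight=3, size=6, color=red}: weight = 3, qualifies → Group A. {weight=18, size=9, color=black}: weight = 18, fails the rule → Group B. {weight=9, size=3, color=black}: weight = 9, qualifies → Group A. {weight=2, size=3, color=yellow}: weight = 2, qualifies → Group A. {weight=12, size=9, color=red}: weight = 12, qualifies → Group A.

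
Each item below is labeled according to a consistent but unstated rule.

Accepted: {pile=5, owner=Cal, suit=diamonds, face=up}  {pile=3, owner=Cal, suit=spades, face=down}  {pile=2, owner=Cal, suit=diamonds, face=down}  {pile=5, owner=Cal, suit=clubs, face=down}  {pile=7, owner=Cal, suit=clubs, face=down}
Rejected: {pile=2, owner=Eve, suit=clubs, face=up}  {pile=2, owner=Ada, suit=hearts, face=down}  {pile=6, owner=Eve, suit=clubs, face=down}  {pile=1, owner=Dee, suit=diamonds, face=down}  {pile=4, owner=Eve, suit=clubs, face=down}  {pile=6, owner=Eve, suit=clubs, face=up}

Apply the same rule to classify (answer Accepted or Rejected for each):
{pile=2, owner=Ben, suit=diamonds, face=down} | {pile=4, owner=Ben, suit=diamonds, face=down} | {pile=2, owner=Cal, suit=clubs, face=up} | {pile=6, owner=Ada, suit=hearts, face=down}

The distinguishing property — owner is Cal — holds for all the 'Accepted' cases and none of the 'Rejected' cases.
{pile=2, owner=Ben, suit=diamonds, face=down}: owner is Ben — doesn't qualify, so Rejected. {pile=4, owner=Ben, suit=diamonds, face=down}: owner is Ben — doesn't qualify, so Rejected. {pile=2, owner=Cal, suit=clubs, face=up}: owner is Cal — has this property, so Accepted. {pile=6, owner=Ada, suit=hearts, face=down}: owner is Ada — doesn't qualify, so Rejected.

Rejected, Rejected, Accepted, Rejected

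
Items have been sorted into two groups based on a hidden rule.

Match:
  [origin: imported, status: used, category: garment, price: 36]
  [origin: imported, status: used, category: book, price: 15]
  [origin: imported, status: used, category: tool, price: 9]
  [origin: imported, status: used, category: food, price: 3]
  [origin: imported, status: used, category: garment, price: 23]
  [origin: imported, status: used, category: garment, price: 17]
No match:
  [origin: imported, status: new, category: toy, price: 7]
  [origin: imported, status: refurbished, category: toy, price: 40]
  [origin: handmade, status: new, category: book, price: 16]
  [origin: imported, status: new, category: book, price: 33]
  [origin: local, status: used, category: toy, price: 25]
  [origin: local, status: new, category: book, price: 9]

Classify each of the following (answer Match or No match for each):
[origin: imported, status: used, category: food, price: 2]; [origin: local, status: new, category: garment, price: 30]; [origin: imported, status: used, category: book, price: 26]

The classifier is using: status is used AND origin is imported.
Match: [origin: imported, status: used, category: food, price: 2], since status is used, origin is imported.
No match: [origin: local, status: new, category: garment, price: 30], since status is new, origin is local.
Match: [origin: imported, status: used, category: book, price: 26], since status is used, origin is imported.

Match, No match, Match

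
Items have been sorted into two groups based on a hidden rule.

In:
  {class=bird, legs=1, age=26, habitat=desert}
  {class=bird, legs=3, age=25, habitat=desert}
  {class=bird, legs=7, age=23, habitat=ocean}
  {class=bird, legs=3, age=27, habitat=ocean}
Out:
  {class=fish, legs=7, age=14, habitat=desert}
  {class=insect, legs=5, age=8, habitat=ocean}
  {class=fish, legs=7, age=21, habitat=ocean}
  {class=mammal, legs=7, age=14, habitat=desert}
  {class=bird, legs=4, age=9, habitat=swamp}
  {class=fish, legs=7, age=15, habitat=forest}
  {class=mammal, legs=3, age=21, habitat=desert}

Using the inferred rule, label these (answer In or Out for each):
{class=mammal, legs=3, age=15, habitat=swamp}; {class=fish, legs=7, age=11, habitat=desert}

Out, Out

The simplest hypothesis consistent with all the labels is: age ≥ 23.
{class=mammal, legs=3, age=15, habitat=swamp}: Out (age = 15). {class=fish, legs=7, age=11, habitat=desert}: Out (age = 11).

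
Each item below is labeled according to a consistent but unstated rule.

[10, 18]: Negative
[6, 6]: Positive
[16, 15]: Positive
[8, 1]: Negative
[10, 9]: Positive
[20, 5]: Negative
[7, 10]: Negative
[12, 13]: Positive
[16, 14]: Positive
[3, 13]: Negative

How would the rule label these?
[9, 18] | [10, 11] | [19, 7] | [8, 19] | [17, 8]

The rule appears to be: |first − second| ≤ 2.
[9, 18]: |9−18| = 9, does not fit → Negative. [10, 11]: |10−11| = 1, satisfies this → Positive. [19, 7]: |19−7| = 12, does not fit → Negative. [8, 19]: |8−19| = 11, does not fit → Negative. [17, 8]: |17−8| = 9, does not fit → Negative.

Negative, Positive, Negative, Negative, Negative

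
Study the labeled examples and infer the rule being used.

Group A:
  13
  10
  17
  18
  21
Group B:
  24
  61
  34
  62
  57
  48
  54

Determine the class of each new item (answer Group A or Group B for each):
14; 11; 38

The pattern is that an item is 'Group A' exactly when: at most 21.
14: 14 ≤ 21, fits → Group A.
11: 11 ≤ 21, fits → Group A.
38: 38 > 21, does not fit → Group B.

Group A, Group A, Group B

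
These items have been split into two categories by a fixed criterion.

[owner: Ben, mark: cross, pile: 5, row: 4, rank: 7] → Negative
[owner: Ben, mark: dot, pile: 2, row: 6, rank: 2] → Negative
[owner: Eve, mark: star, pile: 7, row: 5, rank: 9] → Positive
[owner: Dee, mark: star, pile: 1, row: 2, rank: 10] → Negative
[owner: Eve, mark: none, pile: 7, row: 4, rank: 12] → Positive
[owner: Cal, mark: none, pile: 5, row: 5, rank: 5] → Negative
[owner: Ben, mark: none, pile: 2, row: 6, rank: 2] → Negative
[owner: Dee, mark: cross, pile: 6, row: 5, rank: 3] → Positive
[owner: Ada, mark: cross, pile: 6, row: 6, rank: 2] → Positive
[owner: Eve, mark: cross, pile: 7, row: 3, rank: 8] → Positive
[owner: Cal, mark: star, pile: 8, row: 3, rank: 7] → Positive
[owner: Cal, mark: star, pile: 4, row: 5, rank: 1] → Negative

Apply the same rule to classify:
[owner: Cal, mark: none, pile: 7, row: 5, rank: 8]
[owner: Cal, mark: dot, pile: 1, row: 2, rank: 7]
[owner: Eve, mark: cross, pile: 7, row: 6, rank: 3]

Positive, Negative, Positive

The rule appears to be: pile ≥ 6.
[owner: Cal, mark: none, pile: 7, row: 5, rank: 8] — pile = 7, hence Positive.
[owner: Cal, mark: dot, pile: 1, row: 2, rank: 7] — pile = 1, hence Negative.
[owner: Eve, mark: cross, pile: 7, row: 6, rank: 3] — pile = 7, hence Positive.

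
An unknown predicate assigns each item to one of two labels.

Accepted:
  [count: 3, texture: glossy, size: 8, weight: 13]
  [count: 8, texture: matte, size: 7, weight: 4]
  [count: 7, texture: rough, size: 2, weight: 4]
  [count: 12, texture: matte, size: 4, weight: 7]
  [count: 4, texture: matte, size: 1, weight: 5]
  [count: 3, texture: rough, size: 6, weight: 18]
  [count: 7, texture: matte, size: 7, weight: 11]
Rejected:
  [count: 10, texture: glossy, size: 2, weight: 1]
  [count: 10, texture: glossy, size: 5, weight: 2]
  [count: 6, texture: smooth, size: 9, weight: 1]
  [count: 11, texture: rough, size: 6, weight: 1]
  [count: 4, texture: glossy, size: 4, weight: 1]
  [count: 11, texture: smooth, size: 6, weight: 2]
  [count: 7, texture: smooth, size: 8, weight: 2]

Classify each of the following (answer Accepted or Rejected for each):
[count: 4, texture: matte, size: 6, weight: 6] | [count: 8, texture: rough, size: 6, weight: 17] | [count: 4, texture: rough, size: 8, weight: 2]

Accepted, Accepted, Rejected

The pattern is that an item is 'Accepted' exactly when: weight ≥ 4.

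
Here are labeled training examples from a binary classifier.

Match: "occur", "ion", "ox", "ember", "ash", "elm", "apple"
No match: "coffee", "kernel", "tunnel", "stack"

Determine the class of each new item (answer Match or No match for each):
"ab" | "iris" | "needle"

'Match' ⟺ starts with a vowel.
"ab" → starts with 'a' → Match. "iris" → starts with 'i' → Match. "needle" → starts with 'n' → No match.

Match, Match, No match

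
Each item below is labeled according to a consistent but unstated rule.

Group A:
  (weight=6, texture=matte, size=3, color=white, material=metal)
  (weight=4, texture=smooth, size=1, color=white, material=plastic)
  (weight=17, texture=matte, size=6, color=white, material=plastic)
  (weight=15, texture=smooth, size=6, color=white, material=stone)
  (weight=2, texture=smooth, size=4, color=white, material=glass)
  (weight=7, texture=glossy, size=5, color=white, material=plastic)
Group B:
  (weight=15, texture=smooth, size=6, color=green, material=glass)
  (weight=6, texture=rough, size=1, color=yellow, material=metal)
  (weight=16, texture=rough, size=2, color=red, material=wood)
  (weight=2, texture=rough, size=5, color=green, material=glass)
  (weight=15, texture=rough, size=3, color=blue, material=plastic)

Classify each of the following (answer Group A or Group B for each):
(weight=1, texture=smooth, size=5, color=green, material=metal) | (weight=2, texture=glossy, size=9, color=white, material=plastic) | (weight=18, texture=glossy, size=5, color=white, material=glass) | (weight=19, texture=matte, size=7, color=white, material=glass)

Group B, Group A, Group A, Group A

'Group A' ⟺ color is white.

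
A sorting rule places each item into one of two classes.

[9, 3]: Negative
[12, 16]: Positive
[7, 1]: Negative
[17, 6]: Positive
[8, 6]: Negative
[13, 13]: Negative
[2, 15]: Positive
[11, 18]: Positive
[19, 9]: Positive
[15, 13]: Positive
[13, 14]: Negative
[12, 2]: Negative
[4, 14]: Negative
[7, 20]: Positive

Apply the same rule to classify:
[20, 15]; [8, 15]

The common property of the 'Positive' items is: max ≥ 15. No 'Negative' item has it.
[20, 15] — max 20, hence Positive.
[8, 15] — max 15, hence Positive.

Positive, Positive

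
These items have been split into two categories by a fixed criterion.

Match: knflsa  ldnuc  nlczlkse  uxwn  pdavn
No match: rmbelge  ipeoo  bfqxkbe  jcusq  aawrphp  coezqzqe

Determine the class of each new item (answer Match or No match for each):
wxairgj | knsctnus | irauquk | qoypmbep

No match, Match, No match, No match

Rule: contains 'n'. This holds for each 'Match' example and fails for each 'No match' one.
No match: wxairgj, since no 'n'. Match: knsctnus, since has 'n'. No match: irauquk, since no 'n'. No match: qoypmbep, since no 'n'.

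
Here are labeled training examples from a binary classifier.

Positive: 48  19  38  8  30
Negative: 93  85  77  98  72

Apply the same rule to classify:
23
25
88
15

Positive, Positive, Negative, Positive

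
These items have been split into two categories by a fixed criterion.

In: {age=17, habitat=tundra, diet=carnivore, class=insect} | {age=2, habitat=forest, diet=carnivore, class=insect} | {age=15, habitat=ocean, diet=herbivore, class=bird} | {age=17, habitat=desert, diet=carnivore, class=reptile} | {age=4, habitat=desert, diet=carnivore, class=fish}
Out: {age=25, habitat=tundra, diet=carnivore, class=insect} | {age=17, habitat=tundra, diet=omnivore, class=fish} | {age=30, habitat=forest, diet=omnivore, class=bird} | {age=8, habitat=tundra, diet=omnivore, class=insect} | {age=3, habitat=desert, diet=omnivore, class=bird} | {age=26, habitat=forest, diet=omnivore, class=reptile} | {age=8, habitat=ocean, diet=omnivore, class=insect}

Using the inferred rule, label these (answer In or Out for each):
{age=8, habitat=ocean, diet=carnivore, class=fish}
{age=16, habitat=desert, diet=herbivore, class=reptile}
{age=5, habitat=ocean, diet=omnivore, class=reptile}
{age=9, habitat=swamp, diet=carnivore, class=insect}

In, In, Out, In

One predicate separates the groups cleanly: diet is not omnivore AND age ≤ 17.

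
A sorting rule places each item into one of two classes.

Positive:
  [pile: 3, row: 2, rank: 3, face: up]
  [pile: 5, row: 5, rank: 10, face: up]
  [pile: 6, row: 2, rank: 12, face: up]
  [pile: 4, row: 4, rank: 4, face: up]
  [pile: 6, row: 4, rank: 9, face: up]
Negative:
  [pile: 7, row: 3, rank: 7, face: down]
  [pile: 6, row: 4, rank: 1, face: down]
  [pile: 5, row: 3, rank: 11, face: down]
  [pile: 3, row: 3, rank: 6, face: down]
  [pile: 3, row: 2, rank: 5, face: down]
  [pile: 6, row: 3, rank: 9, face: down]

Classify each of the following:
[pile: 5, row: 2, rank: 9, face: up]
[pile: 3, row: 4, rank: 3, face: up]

Comparing the two groups points to one rule — face is up.
[pile: 5, row: 2, rank: 9, face: up]: Positive (face is up). [pile: 3, row: 4, rank: 3, face: up]: Positive (face is up).

Positive, Positive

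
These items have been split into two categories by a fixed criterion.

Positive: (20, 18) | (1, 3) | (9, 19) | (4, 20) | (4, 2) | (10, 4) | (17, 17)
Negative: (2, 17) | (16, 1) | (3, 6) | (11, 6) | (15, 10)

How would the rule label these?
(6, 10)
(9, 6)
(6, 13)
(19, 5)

Positive, Negative, Negative, Positive

Looking at the examples, the only property every 'Positive' case has and every 'Negative' case lacks is: sum is even.
Positive: (6, 10), since 6+10 = 16. Negative: (9, 6), since 9+6 = 15. Negative: (6, 13), since 6+13 = 19. Positive: (19, 5), since 19+5 = 24.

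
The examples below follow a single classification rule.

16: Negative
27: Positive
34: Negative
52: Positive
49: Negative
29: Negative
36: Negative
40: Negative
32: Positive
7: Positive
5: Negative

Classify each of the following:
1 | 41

Negative, Negative

Looking at the examples, the only property every 'Positive' case has and every 'Negative' case lacks is: ≡ 2 (mod 5).
1: 1 mod 5 = 1 — fails this test, so Negative.
41: 41 mod 5 = 1 — fails this test, so Negative.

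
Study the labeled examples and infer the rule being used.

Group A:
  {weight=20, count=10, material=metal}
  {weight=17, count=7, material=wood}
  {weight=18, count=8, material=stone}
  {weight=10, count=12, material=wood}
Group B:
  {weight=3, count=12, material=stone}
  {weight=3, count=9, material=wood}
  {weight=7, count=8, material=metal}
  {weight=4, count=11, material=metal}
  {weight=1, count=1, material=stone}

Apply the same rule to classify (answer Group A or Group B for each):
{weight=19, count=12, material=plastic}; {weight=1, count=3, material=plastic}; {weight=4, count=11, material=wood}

One predicate separates the groups cleanly: weight ≥ 10.

Group A, Group B, Group B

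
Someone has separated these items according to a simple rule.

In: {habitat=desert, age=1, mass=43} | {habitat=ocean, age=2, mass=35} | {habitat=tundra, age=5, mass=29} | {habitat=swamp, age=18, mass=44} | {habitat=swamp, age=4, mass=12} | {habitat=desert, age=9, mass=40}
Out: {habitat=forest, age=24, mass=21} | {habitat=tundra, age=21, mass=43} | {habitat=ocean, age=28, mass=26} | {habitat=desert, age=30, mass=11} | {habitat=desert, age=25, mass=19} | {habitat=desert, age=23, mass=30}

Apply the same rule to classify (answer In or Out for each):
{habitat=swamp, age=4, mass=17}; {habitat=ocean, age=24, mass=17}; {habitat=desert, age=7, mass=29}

In, Out, In

'In' ⟺ age ≤ 18.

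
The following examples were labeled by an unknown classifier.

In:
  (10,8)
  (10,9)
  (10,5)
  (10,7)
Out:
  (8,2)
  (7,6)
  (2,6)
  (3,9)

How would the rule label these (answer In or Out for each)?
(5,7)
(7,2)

Out, Out

The pattern is that an item is 'In' exactly when: sum ≥ 15.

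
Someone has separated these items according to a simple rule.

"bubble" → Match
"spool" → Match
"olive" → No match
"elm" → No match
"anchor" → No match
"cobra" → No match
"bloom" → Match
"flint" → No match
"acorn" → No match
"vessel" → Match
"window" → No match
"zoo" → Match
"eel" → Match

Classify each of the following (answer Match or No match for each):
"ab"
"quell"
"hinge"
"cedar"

'Match' ⟺ has a double letter.
"ab" — no doubled letter, hence No match.
"quell" — 'll' doubled, hence Match.
"hinge" — no doubled letter, hence No match.
"cedar" — no doubled letter, hence No match.

No match, Match, No match, No match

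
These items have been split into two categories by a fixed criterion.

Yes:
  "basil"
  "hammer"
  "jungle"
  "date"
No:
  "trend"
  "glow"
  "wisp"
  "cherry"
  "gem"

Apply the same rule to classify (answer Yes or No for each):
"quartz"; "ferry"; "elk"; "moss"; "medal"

Yes, No, No, No, Yes

One predicate separates the groups cleanly: has ≥ 2 vowels.
"quartz": 2 vowels — fits, so Yes. "ferry": 1 vowel — fails the rule, so No. "elk": 1 vowel — fails the rule, so No. "moss": 1 vowel — fails the rule, so No. "medal": 2 vowels — fits, so Yes.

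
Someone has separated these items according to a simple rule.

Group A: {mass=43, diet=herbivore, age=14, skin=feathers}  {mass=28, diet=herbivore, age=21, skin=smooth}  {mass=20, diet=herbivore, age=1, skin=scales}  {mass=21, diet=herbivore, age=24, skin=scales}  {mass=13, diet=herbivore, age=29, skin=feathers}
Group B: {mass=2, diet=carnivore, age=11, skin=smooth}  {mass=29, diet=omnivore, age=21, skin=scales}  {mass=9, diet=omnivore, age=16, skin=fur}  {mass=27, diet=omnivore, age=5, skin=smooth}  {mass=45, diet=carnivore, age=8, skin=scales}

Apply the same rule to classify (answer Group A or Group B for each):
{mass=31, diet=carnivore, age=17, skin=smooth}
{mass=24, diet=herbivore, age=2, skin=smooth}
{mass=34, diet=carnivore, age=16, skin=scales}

'Group A' ⟺ diet is herbivore.
{mass=31, diet=carnivore, age=17, skin=smooth}: Group B (diet is carnivore). {mass=24, diet=herbivore, age=2, skin=smooth}: Group A (diet is herbivore). {mass=34, diet=carnivore, age=16, skin=scales}: Group B (diet is carnivore).

Group B, Group A, Group B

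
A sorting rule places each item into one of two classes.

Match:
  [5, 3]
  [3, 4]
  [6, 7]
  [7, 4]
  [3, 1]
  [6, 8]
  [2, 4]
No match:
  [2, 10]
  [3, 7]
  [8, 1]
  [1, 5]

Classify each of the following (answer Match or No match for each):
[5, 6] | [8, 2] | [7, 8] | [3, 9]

Match, No match, Match, No match

The common property of the 'Match' items is: |first − second| ≤ 3. No 'No match' item has it.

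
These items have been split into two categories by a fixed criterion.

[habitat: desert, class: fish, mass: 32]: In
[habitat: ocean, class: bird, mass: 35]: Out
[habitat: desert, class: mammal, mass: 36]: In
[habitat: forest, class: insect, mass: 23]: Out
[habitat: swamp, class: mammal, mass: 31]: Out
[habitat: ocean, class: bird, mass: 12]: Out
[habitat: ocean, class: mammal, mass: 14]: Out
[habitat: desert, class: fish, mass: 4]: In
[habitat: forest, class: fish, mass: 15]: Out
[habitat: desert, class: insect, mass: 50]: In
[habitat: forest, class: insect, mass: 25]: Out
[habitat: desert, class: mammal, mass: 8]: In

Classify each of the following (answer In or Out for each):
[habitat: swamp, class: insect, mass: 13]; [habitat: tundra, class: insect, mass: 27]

Out, Out

One predicate separates the groups cleanly: habitat is desert.
[habitat: swamp, class: insect, mass: 13] — habitat is swamp, hence Out.
[habitat: tundra, class: insect, mass: 27] — habitat is tundra, hence Out.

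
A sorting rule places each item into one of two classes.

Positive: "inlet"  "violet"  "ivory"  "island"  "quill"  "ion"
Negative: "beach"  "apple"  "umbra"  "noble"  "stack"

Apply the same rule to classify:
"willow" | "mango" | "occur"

Positive, Negative, Negative

'Positive' ⟺ contains 'i'.
"willow": has 'i', satisfies this → Positive.
"mango": no 'i', fails the rule → Negative.
"occur": no 'i', fails the rule → Negative.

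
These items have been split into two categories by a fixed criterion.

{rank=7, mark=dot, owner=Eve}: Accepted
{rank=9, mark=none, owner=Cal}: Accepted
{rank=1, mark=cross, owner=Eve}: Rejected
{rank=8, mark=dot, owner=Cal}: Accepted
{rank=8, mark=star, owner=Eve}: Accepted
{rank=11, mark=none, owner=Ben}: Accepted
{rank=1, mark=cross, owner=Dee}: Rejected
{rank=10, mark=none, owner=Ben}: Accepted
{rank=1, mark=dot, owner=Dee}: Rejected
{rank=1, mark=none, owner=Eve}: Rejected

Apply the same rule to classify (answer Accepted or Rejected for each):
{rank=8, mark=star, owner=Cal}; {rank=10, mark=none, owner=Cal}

Accepted, Accepted

The simplest hypothesis consistent with all the labels is: rank ≥ 7.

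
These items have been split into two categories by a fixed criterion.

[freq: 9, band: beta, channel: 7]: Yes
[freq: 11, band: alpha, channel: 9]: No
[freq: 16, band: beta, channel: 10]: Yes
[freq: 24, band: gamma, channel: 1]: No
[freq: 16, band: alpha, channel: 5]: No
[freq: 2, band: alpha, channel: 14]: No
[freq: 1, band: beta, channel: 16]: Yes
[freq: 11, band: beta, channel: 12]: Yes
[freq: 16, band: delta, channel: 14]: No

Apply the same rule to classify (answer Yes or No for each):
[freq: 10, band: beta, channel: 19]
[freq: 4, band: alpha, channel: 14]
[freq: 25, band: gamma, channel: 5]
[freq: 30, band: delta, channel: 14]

Yes, No, No, No

Looking at the examples, the only property every 'Yes' case has and every 'No' case lacks is: band is beta.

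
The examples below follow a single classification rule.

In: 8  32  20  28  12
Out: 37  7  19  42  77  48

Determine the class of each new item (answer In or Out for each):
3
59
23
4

The distinguishing property — even AND at most 32 — holds for all the 'In' cases and none of the 'Out' cases.

Out, Out, Out, In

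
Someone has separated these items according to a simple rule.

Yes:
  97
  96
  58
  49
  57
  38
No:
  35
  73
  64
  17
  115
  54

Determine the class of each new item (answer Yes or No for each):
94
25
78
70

Yes, No, Yes, No

The common property of the 'Yes' items is: digit sum ≥ 11. No 'No' item has it.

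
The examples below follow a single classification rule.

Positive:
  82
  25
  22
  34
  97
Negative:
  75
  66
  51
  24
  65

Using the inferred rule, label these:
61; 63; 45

Positive, Negative, Negative

One predicate separates the groups cleanly: ≡ 1 (mod 3).
61: Positive (61 mod 3 = 1).
63: Negative (63 mod 3 = 0).
45: Negative (45 mod 3 = 0).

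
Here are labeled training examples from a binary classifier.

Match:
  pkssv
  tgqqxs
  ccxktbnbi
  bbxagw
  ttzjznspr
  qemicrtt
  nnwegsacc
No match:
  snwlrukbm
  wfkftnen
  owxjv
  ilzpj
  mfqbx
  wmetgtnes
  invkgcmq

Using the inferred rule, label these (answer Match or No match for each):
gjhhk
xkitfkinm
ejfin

The classifier is using: has a double letter.

Match, No match, No match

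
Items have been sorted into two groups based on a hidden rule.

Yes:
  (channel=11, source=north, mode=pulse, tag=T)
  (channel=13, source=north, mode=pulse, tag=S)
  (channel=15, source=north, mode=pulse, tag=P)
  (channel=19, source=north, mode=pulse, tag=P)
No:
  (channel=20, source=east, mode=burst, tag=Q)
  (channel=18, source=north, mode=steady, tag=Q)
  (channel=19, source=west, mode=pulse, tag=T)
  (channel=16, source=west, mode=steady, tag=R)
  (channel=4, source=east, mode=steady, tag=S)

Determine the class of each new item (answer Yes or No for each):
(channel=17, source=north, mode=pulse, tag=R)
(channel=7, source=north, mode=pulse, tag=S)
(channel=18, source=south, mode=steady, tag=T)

'Yes' ⟺ mode is pulse AND source is north.

Yes, Yes, No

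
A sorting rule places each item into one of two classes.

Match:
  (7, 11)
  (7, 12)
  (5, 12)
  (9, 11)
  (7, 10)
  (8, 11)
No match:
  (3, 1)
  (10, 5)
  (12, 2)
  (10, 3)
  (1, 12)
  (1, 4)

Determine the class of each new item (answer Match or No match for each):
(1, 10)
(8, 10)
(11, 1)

No match, Match, No match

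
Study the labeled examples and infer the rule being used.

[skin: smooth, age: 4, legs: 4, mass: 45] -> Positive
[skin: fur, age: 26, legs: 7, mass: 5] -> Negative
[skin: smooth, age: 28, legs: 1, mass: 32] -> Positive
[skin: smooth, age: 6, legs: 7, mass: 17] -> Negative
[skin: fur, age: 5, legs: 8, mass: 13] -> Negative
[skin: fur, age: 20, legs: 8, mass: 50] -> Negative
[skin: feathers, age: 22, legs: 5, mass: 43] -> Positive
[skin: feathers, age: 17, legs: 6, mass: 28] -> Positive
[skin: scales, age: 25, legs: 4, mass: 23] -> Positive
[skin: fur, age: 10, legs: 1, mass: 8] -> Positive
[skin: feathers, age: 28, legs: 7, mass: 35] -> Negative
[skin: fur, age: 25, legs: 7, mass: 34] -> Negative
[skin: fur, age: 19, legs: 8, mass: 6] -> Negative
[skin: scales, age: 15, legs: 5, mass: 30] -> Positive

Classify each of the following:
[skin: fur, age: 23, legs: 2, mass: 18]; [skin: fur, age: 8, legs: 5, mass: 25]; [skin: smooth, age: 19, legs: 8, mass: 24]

The common property of the 'Positive' items is: legs ≤ 6. No 'Negative' item has it.
[skin: fur, age: 23, legs: 2, mass: 18]: Positive (legs = 2). [skin: fur, age: 8, legs: 5, mass: 25]: Positive (legs = 5). [skin: smooth, age: 19, legs: 8, mass: 24]: Negative (legs = 8).

Positive, Positive, Negative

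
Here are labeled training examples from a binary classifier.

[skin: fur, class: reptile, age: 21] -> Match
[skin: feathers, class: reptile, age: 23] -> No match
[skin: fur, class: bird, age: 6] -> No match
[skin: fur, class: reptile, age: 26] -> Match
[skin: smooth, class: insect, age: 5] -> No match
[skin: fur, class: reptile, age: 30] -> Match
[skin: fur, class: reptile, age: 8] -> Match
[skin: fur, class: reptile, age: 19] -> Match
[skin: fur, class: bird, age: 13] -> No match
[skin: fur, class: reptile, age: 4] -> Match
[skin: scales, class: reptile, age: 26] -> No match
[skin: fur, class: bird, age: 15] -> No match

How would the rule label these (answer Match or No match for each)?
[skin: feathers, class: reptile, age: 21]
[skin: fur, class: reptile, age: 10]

No match, Match

Every 'Match' example satisfies: skin is fur AND class is reptile. None of the 'No match' examples do.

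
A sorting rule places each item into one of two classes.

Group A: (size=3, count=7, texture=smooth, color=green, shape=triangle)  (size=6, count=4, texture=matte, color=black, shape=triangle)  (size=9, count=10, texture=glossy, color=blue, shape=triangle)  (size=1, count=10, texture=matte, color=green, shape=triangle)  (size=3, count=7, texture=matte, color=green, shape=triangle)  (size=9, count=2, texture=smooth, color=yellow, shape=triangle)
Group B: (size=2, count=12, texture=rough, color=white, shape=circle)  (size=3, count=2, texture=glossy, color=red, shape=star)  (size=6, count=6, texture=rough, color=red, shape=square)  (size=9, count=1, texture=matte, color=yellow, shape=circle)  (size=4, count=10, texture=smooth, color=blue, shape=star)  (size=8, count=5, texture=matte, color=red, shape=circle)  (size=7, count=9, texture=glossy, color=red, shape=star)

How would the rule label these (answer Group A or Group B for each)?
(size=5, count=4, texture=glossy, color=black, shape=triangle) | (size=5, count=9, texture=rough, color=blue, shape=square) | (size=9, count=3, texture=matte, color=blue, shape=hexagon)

Group A, Group B, Group B

The simplest hypothesis consistent with all the labels is: shape is triangle.
(size=5, count=4, texture=glossy, color=black, shape=triangle): shape is triangle — matches, so Group A. (size=5, count=9, texture=rough, color=blue, shape=square): shape is square — does not pass, so Group B. (size=9, count=3, texture=matte, color=blue, shape=hexagon): shape is hexagon — does not pass, so Group B.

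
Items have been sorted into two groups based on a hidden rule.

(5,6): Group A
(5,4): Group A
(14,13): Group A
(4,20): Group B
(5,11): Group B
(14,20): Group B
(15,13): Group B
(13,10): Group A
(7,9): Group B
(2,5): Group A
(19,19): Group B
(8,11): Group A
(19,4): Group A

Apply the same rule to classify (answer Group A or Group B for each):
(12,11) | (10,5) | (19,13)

Group A, Group A, Group B

Every 'Group A' example satisfies: sum is odd. None of the 'Group B' examples do.
Group A: (12,11), since 12+11 = 23. Group A: (10,5), since 10+5 = 15. Group B: (19,13), since 19+13 = 32.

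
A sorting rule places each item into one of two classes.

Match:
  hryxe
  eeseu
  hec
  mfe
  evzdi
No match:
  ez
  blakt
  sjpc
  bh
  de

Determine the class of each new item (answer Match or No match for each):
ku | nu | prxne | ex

No match, No match, Match, No match

Every 'Match' example satisfies: odd length AND contains 'e'. None of the 'No match' examples do.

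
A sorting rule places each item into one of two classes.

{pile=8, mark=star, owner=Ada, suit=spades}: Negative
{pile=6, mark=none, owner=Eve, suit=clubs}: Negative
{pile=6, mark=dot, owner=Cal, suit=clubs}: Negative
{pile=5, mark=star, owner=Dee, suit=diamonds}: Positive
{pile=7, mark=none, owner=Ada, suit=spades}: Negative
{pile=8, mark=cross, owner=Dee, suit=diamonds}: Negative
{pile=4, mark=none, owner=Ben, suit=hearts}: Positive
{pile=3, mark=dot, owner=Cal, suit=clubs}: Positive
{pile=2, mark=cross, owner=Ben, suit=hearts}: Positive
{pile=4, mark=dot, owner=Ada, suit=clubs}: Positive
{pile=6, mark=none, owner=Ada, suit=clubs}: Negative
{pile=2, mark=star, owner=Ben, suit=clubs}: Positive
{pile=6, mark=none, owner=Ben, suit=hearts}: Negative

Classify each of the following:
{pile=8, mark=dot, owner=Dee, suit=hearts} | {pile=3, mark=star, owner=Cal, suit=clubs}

Negative, Positive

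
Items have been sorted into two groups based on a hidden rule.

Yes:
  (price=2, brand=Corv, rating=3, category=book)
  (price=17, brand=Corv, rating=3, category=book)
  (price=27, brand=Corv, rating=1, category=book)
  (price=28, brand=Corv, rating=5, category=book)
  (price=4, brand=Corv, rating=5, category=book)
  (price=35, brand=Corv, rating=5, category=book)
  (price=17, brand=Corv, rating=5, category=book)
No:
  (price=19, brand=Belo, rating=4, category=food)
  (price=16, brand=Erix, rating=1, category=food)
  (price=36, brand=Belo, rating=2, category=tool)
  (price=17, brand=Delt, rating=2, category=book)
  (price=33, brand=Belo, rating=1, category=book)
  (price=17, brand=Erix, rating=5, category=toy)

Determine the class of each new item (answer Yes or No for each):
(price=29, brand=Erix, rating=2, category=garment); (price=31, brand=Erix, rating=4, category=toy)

No, No

Comparing the two groups points to one rule — brand is Corv.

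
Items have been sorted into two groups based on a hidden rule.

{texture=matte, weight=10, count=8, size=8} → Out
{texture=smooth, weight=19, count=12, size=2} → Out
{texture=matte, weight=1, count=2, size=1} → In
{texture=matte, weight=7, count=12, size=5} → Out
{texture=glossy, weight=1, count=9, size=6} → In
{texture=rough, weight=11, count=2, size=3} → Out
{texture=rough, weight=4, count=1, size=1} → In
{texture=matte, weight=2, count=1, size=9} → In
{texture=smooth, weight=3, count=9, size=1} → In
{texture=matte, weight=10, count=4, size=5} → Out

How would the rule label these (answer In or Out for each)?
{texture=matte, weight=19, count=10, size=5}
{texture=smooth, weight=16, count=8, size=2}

The classifier is using: weight ≤ 4.
{texture=matte, weight=19, count=10, size=5} → weight = 19 → Out. {texture=smooth, weight=16, count=8, size=2} → weight = 16 → Out.

Out, Out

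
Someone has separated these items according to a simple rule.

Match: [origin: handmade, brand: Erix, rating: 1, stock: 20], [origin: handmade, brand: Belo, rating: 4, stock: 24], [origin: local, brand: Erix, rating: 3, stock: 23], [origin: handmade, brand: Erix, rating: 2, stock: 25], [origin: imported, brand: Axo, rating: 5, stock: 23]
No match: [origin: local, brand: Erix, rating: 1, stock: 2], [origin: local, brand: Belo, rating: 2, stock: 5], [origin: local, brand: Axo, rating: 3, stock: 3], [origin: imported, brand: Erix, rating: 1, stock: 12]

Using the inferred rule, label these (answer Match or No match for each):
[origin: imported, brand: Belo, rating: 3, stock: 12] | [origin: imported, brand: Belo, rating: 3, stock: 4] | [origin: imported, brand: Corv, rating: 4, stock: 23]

No match, No match, Match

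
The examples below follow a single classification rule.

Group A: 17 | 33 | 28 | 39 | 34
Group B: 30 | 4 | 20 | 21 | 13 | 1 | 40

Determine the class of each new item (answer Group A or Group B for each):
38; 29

Group A, Group A

The rule appears to be: digit sum ≥ 5.
38 — digit sum 3+8 = 11, hence Group A.
29 — digit sum 2+9 = 11, hence Group A.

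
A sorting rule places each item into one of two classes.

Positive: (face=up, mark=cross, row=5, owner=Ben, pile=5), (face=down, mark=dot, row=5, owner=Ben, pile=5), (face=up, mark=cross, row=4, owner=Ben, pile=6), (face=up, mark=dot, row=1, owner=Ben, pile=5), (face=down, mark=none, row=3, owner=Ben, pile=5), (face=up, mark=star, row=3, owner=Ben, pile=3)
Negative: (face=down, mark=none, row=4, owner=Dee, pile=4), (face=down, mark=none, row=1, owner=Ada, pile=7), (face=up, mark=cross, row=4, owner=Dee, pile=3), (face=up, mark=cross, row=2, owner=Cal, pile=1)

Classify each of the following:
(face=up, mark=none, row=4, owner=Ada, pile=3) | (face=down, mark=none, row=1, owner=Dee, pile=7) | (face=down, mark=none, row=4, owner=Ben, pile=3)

Negative, Negative, Positive

The common property of the 'Positive' items is: owner is Ben. No 'Negative' item has it.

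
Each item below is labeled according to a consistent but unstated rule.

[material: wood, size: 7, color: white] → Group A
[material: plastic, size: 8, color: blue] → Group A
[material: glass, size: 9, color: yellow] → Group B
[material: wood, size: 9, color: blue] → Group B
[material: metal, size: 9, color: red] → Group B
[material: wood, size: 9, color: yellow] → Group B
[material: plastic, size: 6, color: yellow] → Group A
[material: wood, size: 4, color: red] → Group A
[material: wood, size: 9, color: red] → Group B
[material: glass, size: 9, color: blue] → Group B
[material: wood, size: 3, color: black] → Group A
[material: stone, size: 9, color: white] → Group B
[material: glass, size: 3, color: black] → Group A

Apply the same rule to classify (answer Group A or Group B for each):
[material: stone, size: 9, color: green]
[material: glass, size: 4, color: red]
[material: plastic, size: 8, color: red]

The common property of the 'Group A' items is: size ≤ 8. No 'Group B' item has it.
[material: stone, size: 9, color: green]: size = 9, lacks this property → Group B.
[material: glass, size: 4, color: red]: size = 4, meets the rule → Group A.
[material: plastic, size: 8, color: red]: size = 8, meets the rule → Group A.

Group B, Group A, Group A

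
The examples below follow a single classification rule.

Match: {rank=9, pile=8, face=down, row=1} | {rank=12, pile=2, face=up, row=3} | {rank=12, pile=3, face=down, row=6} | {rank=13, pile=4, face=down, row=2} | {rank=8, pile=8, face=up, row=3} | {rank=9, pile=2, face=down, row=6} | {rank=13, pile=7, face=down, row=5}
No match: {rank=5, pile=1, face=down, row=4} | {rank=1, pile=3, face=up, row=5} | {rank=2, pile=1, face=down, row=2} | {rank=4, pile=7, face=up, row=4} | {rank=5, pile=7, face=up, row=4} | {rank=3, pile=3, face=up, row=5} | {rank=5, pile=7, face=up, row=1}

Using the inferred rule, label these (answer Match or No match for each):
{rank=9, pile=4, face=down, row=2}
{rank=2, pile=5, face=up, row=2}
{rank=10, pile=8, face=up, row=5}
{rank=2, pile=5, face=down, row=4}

One predicate separates the groups cleanly: rank ≥ 8.
{rank=9, pile=4, face=down, row=2} → rank = 9 → Match.
{rank=2, pile=5, face=up, row=2} → rank = 2 → No match.
{rank=10, pile=8, face=up, row=5} → rank = 10 → Match.
{rank=2, pile=5, face=down, row=4} → rank = 2 → No match.

Match, No match, Match, No match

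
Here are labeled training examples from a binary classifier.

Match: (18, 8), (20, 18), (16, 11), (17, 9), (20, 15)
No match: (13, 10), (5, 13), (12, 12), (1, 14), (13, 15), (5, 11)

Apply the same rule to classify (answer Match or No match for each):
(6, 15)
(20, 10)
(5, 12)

The distinguishing property — first ≥ 14 — holds for all the 'Match' cases and none of the 'No match' cases.
No match: (6, 15), since first 6. Match: (20, 10), since first 20. No match: (5, 12), since first 5.

No match, Match, No match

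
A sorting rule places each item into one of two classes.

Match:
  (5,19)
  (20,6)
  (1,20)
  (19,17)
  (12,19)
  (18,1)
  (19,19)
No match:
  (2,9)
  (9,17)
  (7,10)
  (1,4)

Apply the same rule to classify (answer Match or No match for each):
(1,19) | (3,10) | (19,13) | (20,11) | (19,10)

One predicate separates the groups cleanly: max ≥ 18.
Match: (1,19), since max 19.
No match: (3,10), since max 10.
Match: (19,13), since max 19.
Match: (20,11), since max 20.
Match: (19,10), since max 19.

Match, No match, Match, Match, Match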